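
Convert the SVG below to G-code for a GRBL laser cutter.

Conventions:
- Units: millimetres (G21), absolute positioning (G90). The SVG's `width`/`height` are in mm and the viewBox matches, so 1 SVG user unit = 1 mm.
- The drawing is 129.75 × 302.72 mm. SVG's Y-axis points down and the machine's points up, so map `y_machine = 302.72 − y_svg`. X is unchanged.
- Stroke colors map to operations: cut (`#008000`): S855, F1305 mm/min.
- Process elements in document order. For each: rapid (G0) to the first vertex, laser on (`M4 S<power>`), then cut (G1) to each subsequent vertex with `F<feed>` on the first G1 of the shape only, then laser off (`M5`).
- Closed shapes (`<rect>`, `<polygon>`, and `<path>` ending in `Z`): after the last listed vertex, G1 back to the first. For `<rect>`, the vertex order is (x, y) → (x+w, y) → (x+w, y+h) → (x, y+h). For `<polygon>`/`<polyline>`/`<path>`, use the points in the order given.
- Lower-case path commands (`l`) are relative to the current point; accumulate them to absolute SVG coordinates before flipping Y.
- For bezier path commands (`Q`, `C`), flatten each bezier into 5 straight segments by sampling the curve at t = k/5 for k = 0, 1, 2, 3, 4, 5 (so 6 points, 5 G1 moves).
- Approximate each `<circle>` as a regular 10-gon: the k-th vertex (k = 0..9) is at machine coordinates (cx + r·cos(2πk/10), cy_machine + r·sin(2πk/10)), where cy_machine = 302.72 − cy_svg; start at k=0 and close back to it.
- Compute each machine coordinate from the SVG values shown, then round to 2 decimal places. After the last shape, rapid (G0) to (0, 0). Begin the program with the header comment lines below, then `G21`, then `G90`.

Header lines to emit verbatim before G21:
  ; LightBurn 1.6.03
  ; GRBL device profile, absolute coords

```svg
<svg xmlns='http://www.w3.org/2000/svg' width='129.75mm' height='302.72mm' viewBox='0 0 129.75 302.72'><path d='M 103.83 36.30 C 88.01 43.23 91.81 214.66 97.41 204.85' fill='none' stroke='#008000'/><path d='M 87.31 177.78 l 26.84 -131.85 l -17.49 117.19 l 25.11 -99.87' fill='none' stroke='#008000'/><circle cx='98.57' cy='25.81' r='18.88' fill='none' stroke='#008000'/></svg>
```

1 u = 1 mm; y_m = 302.72 − y.

[1] `<path>` cubic bezier, #008000→cut S855 F1305: (103.83,266.42) → (96.55,245.29) → (93.12,201.27) → (92.69,150.97) → (94.41,110.97) → (97.41,97.87)

[2] `<path>` open polyline, #008000→cut S855 F1305: (87.31,124.94) → (114.15,256.79) → (96.66,139.60) → (121.77,239.47)

[3] `<circle>` circle, #008000→cut S855 F1305: (117.45,276.91) → (113.84,288.01) → (104.40,294.87) → (92.74,294.87) → (83.30,288.01) → (79.69,276.91) → (83.30,265.81) → (92.74,258.95) → (104.40,258.95) → (113.84,265.81) → (117.45,276.91) (closed)

; LightBurn 1.6.03
; GRBL device profile, absolute coords
G21
G90
G0 X103.83 Y266.42
M4 S855
G1 X96.55 Y245.29 F1305
G1 X93.12 Y201.27
G1 X92.69 Y150.97
G1 X94.41 Y110.97
G1 X97.41 Y97.87
M5
G0 X87.31 Y124.94
M4 S855
G1 X114.15 Y256.79 F1305
G1 X96.66 Y139.60
G1 X121.77 Y239.47
M5
G0 X117.45 Y276.91
M4 S855
G1 X113.84 Y288.01 F1305
G1 X104.40 Y294.87
G1 X92.74 Y294.87
G1 X83.30 Y288.01
G1 X79.69 Y276.91
G1 X83.30 Y265.81
G1 X92.74 Y258.95
G1 X104.40 Y258.95
G1 X113.84 Y265.81
G1 X117.45 Y276.91
M5
G0 X0.00 Y0.00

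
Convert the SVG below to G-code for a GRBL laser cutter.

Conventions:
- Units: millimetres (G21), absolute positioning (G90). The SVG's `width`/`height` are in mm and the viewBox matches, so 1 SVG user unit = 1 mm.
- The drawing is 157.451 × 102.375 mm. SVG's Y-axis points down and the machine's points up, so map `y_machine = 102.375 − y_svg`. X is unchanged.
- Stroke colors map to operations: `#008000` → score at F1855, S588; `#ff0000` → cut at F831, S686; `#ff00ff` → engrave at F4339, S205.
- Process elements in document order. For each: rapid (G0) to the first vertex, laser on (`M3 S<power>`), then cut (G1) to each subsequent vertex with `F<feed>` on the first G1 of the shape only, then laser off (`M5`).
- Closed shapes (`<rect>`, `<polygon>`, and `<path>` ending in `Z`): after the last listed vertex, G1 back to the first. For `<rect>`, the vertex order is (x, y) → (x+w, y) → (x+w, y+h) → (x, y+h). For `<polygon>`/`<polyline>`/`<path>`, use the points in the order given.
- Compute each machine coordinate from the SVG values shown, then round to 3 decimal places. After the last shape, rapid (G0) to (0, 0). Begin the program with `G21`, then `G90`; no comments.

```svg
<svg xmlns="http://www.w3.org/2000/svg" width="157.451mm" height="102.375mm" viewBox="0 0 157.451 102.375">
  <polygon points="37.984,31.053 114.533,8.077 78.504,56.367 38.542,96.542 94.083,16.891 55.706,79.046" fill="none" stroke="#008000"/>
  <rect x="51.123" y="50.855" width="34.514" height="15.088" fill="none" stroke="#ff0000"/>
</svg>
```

Since the viewBox matches the mm dimensions, user units are millimetres directly. The only transform is the Y-flip y_m = 102.375 − y_svg.

Shape 1 is a closed polygon drawn with `<polygon>`. Its stroke #008000 means score at S588, F1855. After flipping Y the toolpath is (37.984,71.322) → (114.533,94.298) → (78.504,46.008) → (38.542,5.833) → (94.083,85.484) → (55.706,23.329) → (37.984,71.322), returning to the start.

Shape 2 is a rectangle drawn with `<rect>`. Its stroke #ff0000 means cut at S686, F831. After flipping Y the toolpath is (51.123,51.520) → (85.637,51.520) → (85.637,36.432) → (51.123,36.432) → (51.123,51.520), returning to the start.

G21
G90
G0 X37.984 Y71.322
M3 S588
G1 X114.533 Y94.298 F1855
G1 X78.504 Y46.008
G1 X38.542 Y5.833
G1 X94.083 Y85.484
G1 X55.706 Y23.329
G1 X37.984 Y71.322
M5
G0 X51.123 Y51.520
M3 S686
G1 X85.637 Y51.520 F831
G1 X85.637 Y36.432
G1 X51.123 Y36.432
G1 X51.123 Y51.520
M5
G0 X0.000 Y0.000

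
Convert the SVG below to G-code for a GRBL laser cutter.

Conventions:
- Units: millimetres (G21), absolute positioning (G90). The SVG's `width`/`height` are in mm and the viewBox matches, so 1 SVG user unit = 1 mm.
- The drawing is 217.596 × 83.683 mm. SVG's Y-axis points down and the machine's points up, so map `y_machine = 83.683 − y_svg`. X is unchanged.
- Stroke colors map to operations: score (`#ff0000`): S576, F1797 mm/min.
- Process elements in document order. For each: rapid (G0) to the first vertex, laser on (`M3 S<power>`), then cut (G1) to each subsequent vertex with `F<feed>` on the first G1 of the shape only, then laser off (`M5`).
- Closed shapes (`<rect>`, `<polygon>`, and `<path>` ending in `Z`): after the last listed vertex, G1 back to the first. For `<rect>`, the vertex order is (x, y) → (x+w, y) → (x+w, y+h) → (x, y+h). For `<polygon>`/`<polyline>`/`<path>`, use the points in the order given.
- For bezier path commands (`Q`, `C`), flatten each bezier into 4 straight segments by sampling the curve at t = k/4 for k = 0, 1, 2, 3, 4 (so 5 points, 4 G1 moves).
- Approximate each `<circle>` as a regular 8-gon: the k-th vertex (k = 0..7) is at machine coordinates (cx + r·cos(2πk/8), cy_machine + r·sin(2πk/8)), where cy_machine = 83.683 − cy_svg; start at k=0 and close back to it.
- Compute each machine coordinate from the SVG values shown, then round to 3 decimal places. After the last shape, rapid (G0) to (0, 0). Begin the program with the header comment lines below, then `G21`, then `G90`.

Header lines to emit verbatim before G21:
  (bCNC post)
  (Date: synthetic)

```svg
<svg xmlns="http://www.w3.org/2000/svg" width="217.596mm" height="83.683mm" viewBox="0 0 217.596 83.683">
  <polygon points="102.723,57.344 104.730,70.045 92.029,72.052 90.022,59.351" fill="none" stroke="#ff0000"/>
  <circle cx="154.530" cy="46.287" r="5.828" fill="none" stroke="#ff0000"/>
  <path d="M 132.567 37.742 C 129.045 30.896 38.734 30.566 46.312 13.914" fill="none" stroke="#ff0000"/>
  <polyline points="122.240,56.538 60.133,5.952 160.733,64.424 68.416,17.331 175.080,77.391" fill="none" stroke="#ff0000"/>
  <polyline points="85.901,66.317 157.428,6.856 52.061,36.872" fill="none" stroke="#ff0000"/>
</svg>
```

Since the viewBox matches the mm dimensions, user units are millimetres directly. The only transform is the Y-flip y_m = 83.683 − y_svg.

Shape 1 is a regular polygon drawn with `<polygon>`. Its stroke #ff0000 means score at S576, F1797. After flipping Y the toolpath is (102.723,26.339) → (104.730,13.638) → (92.029,11.631) → (90.022,24.332) → (102.723,26.339), returning to the start.

Shape 2 is a circle drawn with `<circle>`. Its stroke #ff0000 means score at S576, F1797. After flipping Y the toolpath is (160.358,37.396) → (158.651,41.517) → (154.530,43.224) → (150.409,41.517) → (148.702,37.396) → (150.409,33.275) → (154.530,31.568) → (158.651,33.275) → (160.358,37.396), returning to the start.

Shape 3 is a cubic bezier drawn with `<path>`. Its stroke #ff0000 means score at S576, F1797. After flipping Y the toolpath is (132.567,45.941) → (116.538,50.211) → (85.277,54.178) → (56.097,59.984) → (46.312,69.769).

Shape 4 is a open polyline drawn with `<polyline>`. Its stroke #ff0000 means score at S576, F1797. After flipping Y the toolpath is (122.240,27.145) → (60.133,77.731) → (160.733,19.259) → (68.416,66.352) → (175.080,6.292).

Shape 5 is a open polyline drawn with `<polyline>`. Its stroke #ff0000 means score at S576, F1797. After flipping Y the toolpath is (85.901,17.366) → (157.428,76.827) → (52.061,46.811).

(bCNC post)
(Date: synthetic)
G21
G90
G0 X102.723 Y26.339
M3 S576
G1 X104.730 Y13.638 F1797
G1 X92.029 Y11.631
G1 X90.022 Y24.332
G1 X102.723 Y26.339
M5
G0 X160.358 Y37.396
M3 S576
G1 X158.651 Y41.517 F1797
G1 X154.530 Y43.224
G1 X150.409 Y41.517
G1 X148.702 Y37.396
G1 X150.409 Y33.275
G1 X154.530 Y31.568
G1 X158.651 Y33.275
G1 X160.358 Y37.396
M5
G0 X132.567 Y45.941
M3 S576
G1 X116.538 Y50.211 F1797
G1 X85.277 Y54.178
G1 X56.097 Y59.984
G1 X46.312 Y69.769
M5
G0 X122.240 Y27.145
M3 S576
G1 X60.133 Y77.731 F1797
G1 X160.733 Y19.259
G1 X68.416 Y66.352
G1 X175.080 Y6.292
M5
G0 X85.901 Y17.366
M3 S576
G1 X157.428 Y76.827 F1797
G1 X52.061 Y46.811
M5
G0 X0.000 Y0.000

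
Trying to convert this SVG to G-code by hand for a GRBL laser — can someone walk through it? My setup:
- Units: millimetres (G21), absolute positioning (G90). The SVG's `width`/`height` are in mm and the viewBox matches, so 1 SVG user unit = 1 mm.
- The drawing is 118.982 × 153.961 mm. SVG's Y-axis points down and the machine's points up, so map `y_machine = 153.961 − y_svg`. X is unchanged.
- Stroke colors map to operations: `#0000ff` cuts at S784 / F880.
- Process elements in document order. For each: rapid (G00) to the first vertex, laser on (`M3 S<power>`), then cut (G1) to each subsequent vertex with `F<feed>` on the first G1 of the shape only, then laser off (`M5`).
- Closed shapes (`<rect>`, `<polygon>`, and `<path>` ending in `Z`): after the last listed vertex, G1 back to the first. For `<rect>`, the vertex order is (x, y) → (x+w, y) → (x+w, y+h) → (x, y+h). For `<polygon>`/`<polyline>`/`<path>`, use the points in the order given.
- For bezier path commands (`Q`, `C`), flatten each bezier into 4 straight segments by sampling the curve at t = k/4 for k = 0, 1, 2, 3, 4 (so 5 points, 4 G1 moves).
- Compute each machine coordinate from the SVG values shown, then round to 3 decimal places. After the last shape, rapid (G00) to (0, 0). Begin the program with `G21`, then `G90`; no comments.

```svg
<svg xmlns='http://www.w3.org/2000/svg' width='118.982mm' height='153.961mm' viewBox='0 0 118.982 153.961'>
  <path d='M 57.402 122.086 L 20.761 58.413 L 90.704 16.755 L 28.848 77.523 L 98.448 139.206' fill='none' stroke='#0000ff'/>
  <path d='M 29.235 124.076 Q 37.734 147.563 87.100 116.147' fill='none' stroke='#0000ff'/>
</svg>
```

1 u = 1 mm; y_m = 153.961 − y.

[1] `<path>` open polyline, #0000ff→cut S784 F880: (57.402,31.875) → (20.761,95.548) → (90.704,137.206) → (28.848,76.438) → (98.448,14.755)

[2] `<path>` quadratic bezier, #0000ff→cut S784 F880: (29.235,29.885) → (36.039,21.573) → (47.951,20.124) → (64.971,25.537) → (87.100,37.814)

G21
G90
G00 X57.402 Y31.875
M3 S784
G1 X20.761 Y95.548 F880
G1 X90.704 Y137.206
G1 X28.848 Y76.438
G1 X98.448 Y14.755
M5
G00 X29.235 Y29.885
M3 S784
G1 X36.039 Y21.573 F880
G1 X47.951 Y20.124
G1 X64.971 Y25.537
G1 X87.100 Y37.814
M5
G00 X0.000 Y0.000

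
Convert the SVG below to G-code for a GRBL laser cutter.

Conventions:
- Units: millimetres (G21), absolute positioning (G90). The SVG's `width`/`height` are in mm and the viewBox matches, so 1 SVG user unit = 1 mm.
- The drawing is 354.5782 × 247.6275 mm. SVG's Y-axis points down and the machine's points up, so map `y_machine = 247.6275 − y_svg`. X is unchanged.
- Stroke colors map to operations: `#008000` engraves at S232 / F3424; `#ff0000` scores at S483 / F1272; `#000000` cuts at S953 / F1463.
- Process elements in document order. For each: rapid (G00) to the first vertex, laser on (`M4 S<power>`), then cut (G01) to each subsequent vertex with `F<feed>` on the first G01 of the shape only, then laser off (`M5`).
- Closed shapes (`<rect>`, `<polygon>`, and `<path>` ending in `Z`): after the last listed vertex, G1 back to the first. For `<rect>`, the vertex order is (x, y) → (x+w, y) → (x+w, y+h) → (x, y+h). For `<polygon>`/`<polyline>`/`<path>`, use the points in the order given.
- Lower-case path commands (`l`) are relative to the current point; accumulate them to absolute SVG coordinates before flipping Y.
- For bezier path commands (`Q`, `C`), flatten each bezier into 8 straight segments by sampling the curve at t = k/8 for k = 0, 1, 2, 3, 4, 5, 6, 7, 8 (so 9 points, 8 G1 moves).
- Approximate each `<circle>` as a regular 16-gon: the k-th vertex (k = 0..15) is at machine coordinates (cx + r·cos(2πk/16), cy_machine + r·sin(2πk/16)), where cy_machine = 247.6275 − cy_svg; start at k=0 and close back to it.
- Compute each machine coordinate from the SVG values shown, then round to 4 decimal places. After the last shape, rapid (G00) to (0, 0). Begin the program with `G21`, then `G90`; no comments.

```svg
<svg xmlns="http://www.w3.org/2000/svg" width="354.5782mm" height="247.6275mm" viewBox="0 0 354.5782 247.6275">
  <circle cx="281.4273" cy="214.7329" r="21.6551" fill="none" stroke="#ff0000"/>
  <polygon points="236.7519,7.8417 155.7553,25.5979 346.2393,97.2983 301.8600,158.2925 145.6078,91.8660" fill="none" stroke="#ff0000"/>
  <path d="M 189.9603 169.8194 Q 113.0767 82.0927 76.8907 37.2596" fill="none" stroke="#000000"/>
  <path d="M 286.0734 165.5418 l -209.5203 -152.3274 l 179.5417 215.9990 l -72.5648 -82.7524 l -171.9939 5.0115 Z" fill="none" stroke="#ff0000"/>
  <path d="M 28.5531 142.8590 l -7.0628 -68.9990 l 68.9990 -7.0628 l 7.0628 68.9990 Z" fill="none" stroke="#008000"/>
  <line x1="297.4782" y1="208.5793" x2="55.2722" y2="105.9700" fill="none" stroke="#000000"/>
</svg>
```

viewBox `0 0 354.5782 247.6275` with mm width/height → 1 unit = 1 mm. Flip: y_m = 247.6275 − y_svg.

**Shape 1** — `<circle>` circle, stroke `#ff0000` → score (S483, F1272). Machine vertices: (303.0824,32.8946) → (301.4340,41.1816) → (296.7398,48.2071) → (289.7143,52.9013) → (281.4273,54.5497) → (273.1403,52.9013) → (266.1148,48.2071) → (261.4206,41.1816) → (259.7722,32.8946) → (261.4206,24.6076) → (266.1148,17.5821) → (273.1403,12.8879) → (281.4273,11.2395) → (289.7143,12.8879) → (296.7398,17.5821) → (301.4340,24.6076) → (303.0824,32.8946). Closed: final G1 returns to the first vertex.

**Shape 2** — `<polygon>` closed polygon, stroke `#ff0000` → score (S483, F1272). Machine vertices: (236.7519,239.7858) → (155.7553,222.0296) → (346.2393,150.3292) → (301.8600,89.3350) → (145.6078,155.7615) → (236.7519,239.7858). Closed: final G1 returns to the first vertex.

**Shape 3** — `<path>` quadratic bezier, stroke `#000000` → cut (S953, F1463). Control points (SVG): P0=(189.9603,169.8194), P1=(113.0767,82.0927), P2=(76.8907,37.2596); sampled at t=k/8. Machine vertices: (189.9603,77.8081) → (171.3753,99.0696) → (154.0621,118.9906) → (138.0207,137.5712) → (123.2511,154.8114) → (109.7533,170.7112) → (97.5273,185.2705) → (86.5731,198.4894) → (76.8907,210.3679). Open path.

**Shape 4** — `<path>` closed polygon, stroke `#ff0000` → score (S483, F1272). Machine vertices: (286.0734,82.0857) → (76.5531,234.4131) → (256.0948,18.4141) → (183.5300,101.1665) → (11.5361,96.1550) → (286.0734,82.0857). Closed: final G1 returns to the first vertex.

**Shape 5** — `<path>` regular polygon, stroke `#008000` → engrave (S232, F3424). Machine vertices: (28.5531,104.7685) → (21.4903,173.7675) → (90.4893,180.8303) → (97.5521,111.8313) → (28.5531,104.7685). Closed: final G1 returns to the first vertex.

**Shape 6** — `<line>` line segment, stroke `#000000` → cut (S953, F1463). Machine vertices: (297.4782,39.0482) → (55.2722,141.6575). Open path.

G21
G90
G00 X303.0824 Y32.8946
M4 S483
G01 X301.4340 Y41.1816 F1272
G01 X296.7398 Y48.2071
G01 X289.7143 Y52.9013
G01 X281.4273 Y54.5497
G01 X273.1403 Y52.9013
G01 X266.1148 Y48.2071
G01 X261.4206 Y41.1816
G01 X259.7722 Y32.8946
G01 X261.4206 Y24.6076
G01 X266.1148 Y17.5821
G01 X273.1403 Y12.8879
G01 X281.4273 Y11.2395
G01 X289.7143 Y12.8879
G01 X296.7398 Y17.5821
G01 X301.4340 Y24.6076
G01 X303.0824 Y32.8946
M5
G00 X236.7519 Y239.7858
M4 S483
G01 X155.7553 Y222.0296 F1272
G01 X346.2393 Y150.3292
G01 X301.8600 Y89.3350
G01 X145.6078 Y155.7615
G01 X236.7519 Y239.7858
M5
G00 X189.9603 Y77.8081
M4 S953
G01 X171.3753 Y99.0696 F1463
G01 X154.0621 Y118.9906
G01 X138.0207 Y137.5712
G01 X123.2511 Y154.8114
G01 X109.7533 Y170.7112
G01 X97.5273 Y185.2705
G01 X86.5731 Y198.4894
G01 X76.8907 Y210.3679
M5
G00 X286.0734 Y82.0857
M4 S483
G01 X76.5531 Y234.4131 F1272
G01 X256.0948 Y18.4141
G01 X183.5300 Y101.1665
G01 X11.5361 Y96.1550
G01 X286.0734 Y82.0857
M5
G00 X28.5531 Y104.7685
M4 S232
G01 X21.4903 Y173.7675 F3424
G01 X90.4893 Y180.8303
G01 X97.5521 Y111.8313
G01 X28.5531 Y104.7685
M5
G00 X297.4782 Y39.0482
M4 S953
G01 X55.2722 Y141.6575 F1463
M5
G00 X0.0000 Y0.0000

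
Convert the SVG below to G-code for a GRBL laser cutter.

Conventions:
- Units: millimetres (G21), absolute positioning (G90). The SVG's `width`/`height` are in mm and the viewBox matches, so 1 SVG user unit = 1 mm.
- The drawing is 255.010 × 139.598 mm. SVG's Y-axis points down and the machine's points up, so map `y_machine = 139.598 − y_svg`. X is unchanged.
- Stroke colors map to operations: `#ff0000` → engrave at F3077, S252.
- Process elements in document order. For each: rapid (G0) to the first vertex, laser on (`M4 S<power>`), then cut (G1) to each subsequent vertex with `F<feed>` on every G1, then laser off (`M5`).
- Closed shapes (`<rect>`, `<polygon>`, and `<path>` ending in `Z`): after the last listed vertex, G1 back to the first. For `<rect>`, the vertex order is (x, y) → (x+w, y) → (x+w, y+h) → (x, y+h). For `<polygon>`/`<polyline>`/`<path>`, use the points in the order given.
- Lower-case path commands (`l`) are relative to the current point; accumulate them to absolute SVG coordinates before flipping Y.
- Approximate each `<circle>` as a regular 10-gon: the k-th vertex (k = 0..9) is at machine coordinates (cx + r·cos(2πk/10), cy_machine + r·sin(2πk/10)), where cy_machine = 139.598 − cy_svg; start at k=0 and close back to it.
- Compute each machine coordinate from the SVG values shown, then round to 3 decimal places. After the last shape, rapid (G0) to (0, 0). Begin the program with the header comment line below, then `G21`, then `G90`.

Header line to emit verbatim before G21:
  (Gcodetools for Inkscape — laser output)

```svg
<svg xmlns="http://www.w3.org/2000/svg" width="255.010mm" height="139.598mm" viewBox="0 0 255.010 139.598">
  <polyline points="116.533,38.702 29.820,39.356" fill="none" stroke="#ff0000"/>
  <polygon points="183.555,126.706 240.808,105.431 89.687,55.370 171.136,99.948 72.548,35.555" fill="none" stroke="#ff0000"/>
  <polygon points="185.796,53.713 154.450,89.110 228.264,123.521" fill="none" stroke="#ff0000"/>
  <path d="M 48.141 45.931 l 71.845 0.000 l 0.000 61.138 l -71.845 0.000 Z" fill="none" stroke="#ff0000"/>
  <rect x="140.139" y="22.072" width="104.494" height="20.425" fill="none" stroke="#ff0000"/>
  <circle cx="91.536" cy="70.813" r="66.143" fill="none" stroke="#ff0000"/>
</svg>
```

viewBox `0 0 255.010 139.598` with mm width/height → 1 unit = 1 mm. Flip: y_m = 139.598 − y_svg.

**Shape 1** — `<polyline>` line segment, stroke `#ff0000` → engrave (S252, F3077). Machine vertices: (116.533,100.896) → (29.820,100.242). Open path.

**Shape 2** — `<polygon>` closed polygon, stroke `#ff0000` → engrave (S252, F3077). Machine vertices: (183.555,12.892) → (240.808,34.167) → (89.687,84.228) → (171.136,39.650) → (72.548,104.043) → (183.555,12.892). Closed: final G1 returns to the first vertex.

**Shape 3** — `<polygon>` closed polygon, stroke `#ff0000` → engrave (S252, F3077). Machine vertices: (185.796,85.885) → (154.450,50.488) → (228.264,16.077) → (185.796,85.885). Closed: final G1 returns to the first vertex.

**Shape 4** — `<path>` rectangle, stroke `#ff0000` → engrave (S252, F3077). Machine vertices: (48.141,93.667) → (119.986,93.667) → (119.986,32.529) → (48.141,32.529) → (48.141,93.667). Closed: final G1 returns to the first vertex.

**Shape 5** — `<rect>` rectangle, stroke `#ff0000` → engrave (S252, F3077). Machine vertices: (140.139,117.526) → (244.633,117.526) → (244.633,97.101) → (140.139,97.101) → (140.139,117.526). Closed: final G1 returns to the first vertex.

**Shape 6** — `<circle>` circle, stroke `#ff0000` → engrave (S252, F3077). Machine vertices: (157.679,68.785) → (145.047,107.663) → (111.975,131.691) → (71.097,131.691) → (38.025,107.663) → (25.393,68.785) → (38.025,29.907) → (71.097,5.879) → (111.975,5.879) → (145.047,29.907) → (157.679,68.785). Closed: final G1 returns to the first vertex.

(Gcodetools for Inkscape — laser output)
G21
G90
G0 X116.533 Y100.896
M4 S252
G1 X29.820 Y100.242 F3077
M5
G0 X183.555 Y12.892
M4 S252
G1 X240.808 Y34.167 F3077
G1 X89.687 Y84.228 F3077
G1 X171.136 Y39.650 F3077
G1 X72.548 Y104.043 F3077
G1 X183.555 Y12.892 F3077
M5
G0 X185.796 Y85.885
M4 S252
G1 X154.450 Y50.488 F3077
G1 X228.264 Y16.077 F3077
G1 X185.796 Y85.885 F3077
M5
G0 X48.141 Y93.667
M4 S252
G1 X119.986 Y93.667 F3077
G1 X119.986 Y32.529 F3077
G1 X48.141 Y32.529 F3077
G1 X48.141 Y93.667 F3077
M5
G0 X140.139 Y117.526
M4 S252
G1 X244.633 Y117.526 F3077
G1 X244.633 Y97.101 F3077
G1 X140.139 Y97.101 F3077
G1 X140.139 Y117.526 F3077
M5
G0 X157.679 Y68.785
M4 S252
G1 X145.047 Y107.663 F3077
G1 X111.975 Y131.691 F3077
G1 X71.097 Y131.691 F3077
G1 X38.025 Y107.663 F3077
G1 X25.393 Y68.785 F3077
G1 X38.025 Y29.907 F3077
G1 X71.097 Y5.879 F3077
G1 X111.975 Y5.879 F3077
G1 X145.047 Y29.907 F3077
G1 X157.679 Y68.785 F3077
M5
G0 X0.000 Y0.000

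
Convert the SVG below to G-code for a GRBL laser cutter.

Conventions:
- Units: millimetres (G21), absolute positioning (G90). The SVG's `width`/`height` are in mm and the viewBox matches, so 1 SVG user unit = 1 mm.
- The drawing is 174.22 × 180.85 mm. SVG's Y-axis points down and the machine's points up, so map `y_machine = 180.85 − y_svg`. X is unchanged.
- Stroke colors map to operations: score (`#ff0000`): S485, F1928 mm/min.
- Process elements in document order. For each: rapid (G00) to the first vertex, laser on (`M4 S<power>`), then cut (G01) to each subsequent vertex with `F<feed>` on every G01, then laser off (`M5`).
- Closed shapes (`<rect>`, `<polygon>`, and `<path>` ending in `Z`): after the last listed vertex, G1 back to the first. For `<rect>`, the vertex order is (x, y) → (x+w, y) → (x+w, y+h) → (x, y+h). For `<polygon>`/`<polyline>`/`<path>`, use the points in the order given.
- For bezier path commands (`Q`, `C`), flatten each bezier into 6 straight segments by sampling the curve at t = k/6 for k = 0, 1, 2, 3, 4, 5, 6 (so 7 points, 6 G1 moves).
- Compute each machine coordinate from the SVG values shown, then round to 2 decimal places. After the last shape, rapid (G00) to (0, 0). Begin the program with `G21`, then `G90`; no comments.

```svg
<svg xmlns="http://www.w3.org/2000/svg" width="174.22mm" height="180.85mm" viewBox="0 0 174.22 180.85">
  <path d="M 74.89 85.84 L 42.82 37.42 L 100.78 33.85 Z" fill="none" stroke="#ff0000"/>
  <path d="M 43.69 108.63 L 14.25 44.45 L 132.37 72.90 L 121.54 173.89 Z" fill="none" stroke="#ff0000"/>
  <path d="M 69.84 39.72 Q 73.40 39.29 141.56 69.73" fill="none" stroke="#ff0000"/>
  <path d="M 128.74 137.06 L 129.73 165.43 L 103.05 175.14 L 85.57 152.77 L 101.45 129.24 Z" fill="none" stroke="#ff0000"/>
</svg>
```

G21
G90
G00 X74.89 Y95.01
M4 S485
G01 X42.82 Y143.43 F1928
G01 X100.78 Y147.00 F1928
G01 X74.89 Y95.01 F1928
M5
G00 X43.69 Y72.22
M4 S485
G01 X14.25 Y136.40 F1928
G01 X132.37 Y107.95 F1928
G01 X121.54 Y6.96 F1928
G01 X43.69 Y72.22 F1928
M5
G00 X69.84 Y141.13
M4 S485
G01 X72.82 Y140.42 F1928
G01 X79.39 Y137.99 F1928
G01 X89.55 Y133.84 F1928
G01 X103.30 Y127.98 F1928
G01 X120.63 Y120.41 F1928
G01 X141.56 Y111.12 F1928
M5
G00 X128.74 Y43.79
M4 S485
G01 X129.73 Y15.42 F1928
G01 X103.05 Y5.71 F1928
G01 X85.57 Y28.08 F1928
G01 X101.45 Y51.61 F1928
G01 X128.74 Y43.79 F1928
M5
G00 X0.00 Y0.00

1 u = 1 mm; y_m = 180.85 − y.

[1] `<path>` regular polygon, #ff0000→score S485 F1928: (74.89,95.01) → (42.82,143.43) → (100.78,147.00) → (74.89,95.01) (closed)

[2] `<path>` closed polygon, #ff0000→score S485 F1928: (43.69,72.22) → (14.25,136.40) → (132.37,107.95) → (121.54,6.96) → (43.69,72.22) (closed)

[3] `<path>` quadratic bezier, #ff0000→score S485 F1928: (69.84,141.13) → (72.82,140.42) → (79.39,137.99) → (89.55,133.84) → (103.30,127.98) → (120.63,120.41) → (141.56,111.12)

[4] `<path>` regular polygon, #ff0000→score S485 F1928: (128.74,43.79) → (129.73,15.42) → (103.05,5.71) → (85.57,28.08) → (101.45,51.61) → (128.74,43.79) (closed)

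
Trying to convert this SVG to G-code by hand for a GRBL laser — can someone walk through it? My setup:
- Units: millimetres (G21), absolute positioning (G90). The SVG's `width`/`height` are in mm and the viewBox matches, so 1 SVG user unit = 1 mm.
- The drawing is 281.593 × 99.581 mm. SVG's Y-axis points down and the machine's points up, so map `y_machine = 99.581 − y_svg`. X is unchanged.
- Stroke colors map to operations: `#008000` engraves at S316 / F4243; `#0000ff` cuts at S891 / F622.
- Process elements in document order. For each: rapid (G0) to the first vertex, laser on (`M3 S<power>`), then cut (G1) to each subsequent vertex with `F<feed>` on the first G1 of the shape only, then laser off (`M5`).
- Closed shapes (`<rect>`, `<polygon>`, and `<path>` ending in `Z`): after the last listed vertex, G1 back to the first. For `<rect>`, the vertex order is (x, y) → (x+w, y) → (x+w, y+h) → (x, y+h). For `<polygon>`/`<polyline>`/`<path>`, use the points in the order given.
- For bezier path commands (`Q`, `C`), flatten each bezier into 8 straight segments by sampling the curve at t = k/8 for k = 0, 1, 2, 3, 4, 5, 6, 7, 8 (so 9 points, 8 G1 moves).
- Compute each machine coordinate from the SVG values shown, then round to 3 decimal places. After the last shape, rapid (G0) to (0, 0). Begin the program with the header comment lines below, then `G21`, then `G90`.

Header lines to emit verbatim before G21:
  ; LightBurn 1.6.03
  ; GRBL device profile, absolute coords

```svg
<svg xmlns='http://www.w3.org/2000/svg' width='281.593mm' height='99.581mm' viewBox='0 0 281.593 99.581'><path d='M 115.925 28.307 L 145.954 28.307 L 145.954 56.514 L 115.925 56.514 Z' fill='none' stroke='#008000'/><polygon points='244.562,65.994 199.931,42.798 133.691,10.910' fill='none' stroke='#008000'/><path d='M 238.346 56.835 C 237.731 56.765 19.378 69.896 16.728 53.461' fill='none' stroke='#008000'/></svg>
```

1 u = 1 mm; y_m = 99.581 − y.

[1] `<path>` rectangle, #008000→engrave S316 F4243: (115.925,71.274) → (145.954,71.274) → (145.954,43.067) → (115.925,43.067) → (115.925,71.274) (closed)

[2] `<polygon>` closed polygon, #008000→engrave S316 F4243: (244.562,33.587) → (199.931,56.783) → (133.691,88.671) → (244.562,33.587) (closed)

[3] `<path>` cubic bezier, #008000→engrave S316 F4243: (238.346,42.746) → (228.755,42.237) → (203.831,40.992) → (168.653,39.511) → (128.300,38.296) → (87.852,37.848) → (52.387,38.669) → (26.986,41.259) → (16.728,46.120)

; LightBurn 1.6.03
; GRBL device profile, absolute coords
G21
G90
G0 X115.925 Y71.274
M3 S316
G1 X145.954 Y71.274 F4243
G1 X145.954 Y43.067
G1 X115.925 Y43.067
G1 X115.925 Y71.274
M5
G0 X244.562 Y33.587
M3 S316
G1 X199.931 Y56.783 F4243
G1 X133.691 Y88.671
G1 X244.562 Y33.587
M5
G0 X238.346 Y42.746
M3 S316
G1 X228.755 Y42.237 F4243
G1 X203.831 Y40.992
G1 X168.653 Y39.511
G1 X128.300 Y38.296
G1 X87.852 Y37.848
G1 X52.387 Y38.669
G1 X26.986 Y41.259
G1 X16.728 Y46.120
M5
G0 X0.000 Y0.000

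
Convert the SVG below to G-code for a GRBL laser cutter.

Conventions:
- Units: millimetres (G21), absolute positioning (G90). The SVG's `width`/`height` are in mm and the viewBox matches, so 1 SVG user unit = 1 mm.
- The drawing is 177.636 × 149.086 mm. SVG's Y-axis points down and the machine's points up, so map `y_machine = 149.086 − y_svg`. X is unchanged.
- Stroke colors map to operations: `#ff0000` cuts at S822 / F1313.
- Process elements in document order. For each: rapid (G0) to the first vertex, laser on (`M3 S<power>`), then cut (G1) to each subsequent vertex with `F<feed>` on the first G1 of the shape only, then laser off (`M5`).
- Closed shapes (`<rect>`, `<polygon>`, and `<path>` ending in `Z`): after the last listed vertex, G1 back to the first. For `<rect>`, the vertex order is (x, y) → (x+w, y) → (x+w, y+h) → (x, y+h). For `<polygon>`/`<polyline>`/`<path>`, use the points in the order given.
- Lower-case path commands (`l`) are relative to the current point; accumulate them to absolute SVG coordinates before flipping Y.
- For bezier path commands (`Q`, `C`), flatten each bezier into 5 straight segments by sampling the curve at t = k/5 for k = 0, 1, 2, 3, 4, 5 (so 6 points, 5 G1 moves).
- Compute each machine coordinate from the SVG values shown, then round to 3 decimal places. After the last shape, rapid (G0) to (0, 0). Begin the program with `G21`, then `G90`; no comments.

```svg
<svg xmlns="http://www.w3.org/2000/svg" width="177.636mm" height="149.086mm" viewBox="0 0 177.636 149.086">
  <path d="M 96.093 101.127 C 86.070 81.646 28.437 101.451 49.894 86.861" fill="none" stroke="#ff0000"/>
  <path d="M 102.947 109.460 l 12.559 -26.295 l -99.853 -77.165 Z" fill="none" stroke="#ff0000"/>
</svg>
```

viewBox `0 0 177.636 149.086` with mm width/height → 1 unit = 1 mm. Flip: y_m = 149.086 − y_svg.

**Shape 1** — `<path>` cubic bezier, stroke `#ff0000` → cut (S822, F1313). Control points (SVG): P0=(96.093,101.127), P1=(86.070,81.646), P2=(28.437,101.451), P3=(49.894,86.861); sampled at t=k/5. Machine vertices: (96.093,47.959) → (85.380,55.523) → (69.321,57.195) → (54.000,56.511) → (45.497,57.009) → (49.894,62.225). Open path.

**Shape 2** — `<path>` closed polygon, stroke `#ff0000` → cut (S822, F1313). Machine vertices: (102.947,39.626) → (115.506,65.921) → (15.653,143.086) → (102.947,39.626). Closed: final G1 returns to the first vertex.

G21
G90
G0 X96.093 Y47.959
M3 S822
G1 X85.380 Y55.523 F1313
G1 X69.321 Y57.195
G1 X54.000 Y56.511
G1 X45.497 Y57.009
G1 X49.894 Y62.225
M5
G0 X102.947 Y39.626
M3 S822
G1 X115.506 Y65.921 F1313
G1 X15.653 Y143.086
G1 X102.947 Y39.626
M5
G0 X0.000 Y0.000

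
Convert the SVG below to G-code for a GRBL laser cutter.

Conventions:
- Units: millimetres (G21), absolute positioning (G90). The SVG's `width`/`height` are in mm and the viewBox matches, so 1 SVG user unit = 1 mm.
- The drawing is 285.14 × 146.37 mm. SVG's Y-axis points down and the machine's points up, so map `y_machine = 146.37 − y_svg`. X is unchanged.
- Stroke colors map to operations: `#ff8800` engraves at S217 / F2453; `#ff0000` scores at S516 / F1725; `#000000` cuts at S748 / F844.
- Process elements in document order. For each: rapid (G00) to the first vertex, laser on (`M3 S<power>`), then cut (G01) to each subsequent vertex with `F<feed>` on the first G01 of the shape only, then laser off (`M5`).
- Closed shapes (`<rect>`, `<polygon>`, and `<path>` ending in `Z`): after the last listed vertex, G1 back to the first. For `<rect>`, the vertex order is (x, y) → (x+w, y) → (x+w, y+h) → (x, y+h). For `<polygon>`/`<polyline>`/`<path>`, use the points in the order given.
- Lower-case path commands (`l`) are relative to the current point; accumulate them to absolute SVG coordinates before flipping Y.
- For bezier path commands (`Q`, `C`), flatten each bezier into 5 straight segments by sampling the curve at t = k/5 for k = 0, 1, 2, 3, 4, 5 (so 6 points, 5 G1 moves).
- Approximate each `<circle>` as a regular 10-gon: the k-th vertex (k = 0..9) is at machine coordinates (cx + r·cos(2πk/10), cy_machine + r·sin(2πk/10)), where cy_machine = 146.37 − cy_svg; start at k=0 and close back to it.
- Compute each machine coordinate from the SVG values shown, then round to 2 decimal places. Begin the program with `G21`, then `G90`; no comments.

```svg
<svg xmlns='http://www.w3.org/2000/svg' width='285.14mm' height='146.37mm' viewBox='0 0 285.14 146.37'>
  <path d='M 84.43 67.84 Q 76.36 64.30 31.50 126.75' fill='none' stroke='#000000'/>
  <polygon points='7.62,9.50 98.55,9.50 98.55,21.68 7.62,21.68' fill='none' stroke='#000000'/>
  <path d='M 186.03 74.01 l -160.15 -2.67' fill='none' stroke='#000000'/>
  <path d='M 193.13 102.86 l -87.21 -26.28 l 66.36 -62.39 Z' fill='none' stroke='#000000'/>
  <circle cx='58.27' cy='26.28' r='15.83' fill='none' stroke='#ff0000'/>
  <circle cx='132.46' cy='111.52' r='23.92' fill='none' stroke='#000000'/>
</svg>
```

1 u = 1 mm; y_m = 146.37 − y.

[1] `<path>` quadratic bezier, #000000→cut S748 F844: (84.43,78.53) → (79.73,77.31) → (72.09,70.80) → (61.50,59.02) → (47.97,41.96) → (31.50,19.62)

[2] `<polygon>` rectangle, #000000→cut S748 F844: (7.62,136.87) → (98.55,136.87) → (98.55,124.69) → (7.62,124.69) → (7.62,136.87) (closed)

[3] `<path>` line segment, #000000→cut S748 F844: (186.03,72.36) → (25.88,75.03)

[4] `<path>` regular polygon, #000000→cut S748 F844: (193.13,43.51) → (105.92,69.79) → (172.28,132.18) → (193.13,43.51) (closed)

[5] `<circle>` circle, #ff0000→score S516 F1725: (74.10,120.09) → (71.08,129.39) → (63.16,135.15) → (53.38,135.15) → (45.46,129.39) → (42.44,120.09) → (45.46,110.79) → (53.38,105.03) → (63.16,105.03) → (71.08,110.79) → (74.10,120.09) (closed)

[6] `<circle>` circle, #000000→cut S748 F844: (156.38,34.85) → (151.81,48.91) → (139.85,57.60) → (125.07,57.60) → (113.11,48.91) → (108.54,34.85) → (113.11,20.79) → (125.07,12.10) → (139.85,12.10) → (151.81,20.79) → (156.38,34.85) (closed)

G21
G90
G00 X84.43 Y78.53
M3 S748
G01 X79.73 Y77.31 F844
G01 X72.09 Y70.80
G01 X61.50 Y59.02
G01 X47.97 Y41.96
G01 X31.50 Y19.62
M5
G00 X7.62 Y136.87
M3 S748
G01 X98.55 Y136.87 F844
G01 X98.55 Y124.69
G01 X7.62 Y124.69
G01 X7.62 Y136.87
M5
G00 X186.03 Y72.36
M3 S748
G01 X25.88 Y75.03 F844
M5
G00 X193.13 Y43.51
M3 S748
G01 X105.92 Y69.79 F844
G01 X172.28 Y132.18
G01 X193.13 Y43.51
M5
G00 X74.10 Y120.09
M3 S516
G01 X71.08 Y129.39 F1725
G01 X63.16 Y135.15
G01 X53.38 Y135.15
G01 X45.46 Y129.39
G01 X42.44 Y120.09
G01 X45.46 Y110.79
G01 X53.38 Y105.03
G01 X63.16 Y105.03
G01 X71.08 Y110.79
G01 X74.10 Y120.09
M5
G00 X156.38 Y34.85
M3 S748
G01 X151.81 Y48.91 F844
G01 X139.85 Y57.60
G01 X125.07 Y57.60
G01 X113.11 Y48.91
G01 X108.54 Y34.85
G01 X113.11 Y20.79
G01 X125.07 Y12.10
G01 X139.85 Y12.10
G01 X151.81 Y20.79
G01 X156.38 Y34.85
M5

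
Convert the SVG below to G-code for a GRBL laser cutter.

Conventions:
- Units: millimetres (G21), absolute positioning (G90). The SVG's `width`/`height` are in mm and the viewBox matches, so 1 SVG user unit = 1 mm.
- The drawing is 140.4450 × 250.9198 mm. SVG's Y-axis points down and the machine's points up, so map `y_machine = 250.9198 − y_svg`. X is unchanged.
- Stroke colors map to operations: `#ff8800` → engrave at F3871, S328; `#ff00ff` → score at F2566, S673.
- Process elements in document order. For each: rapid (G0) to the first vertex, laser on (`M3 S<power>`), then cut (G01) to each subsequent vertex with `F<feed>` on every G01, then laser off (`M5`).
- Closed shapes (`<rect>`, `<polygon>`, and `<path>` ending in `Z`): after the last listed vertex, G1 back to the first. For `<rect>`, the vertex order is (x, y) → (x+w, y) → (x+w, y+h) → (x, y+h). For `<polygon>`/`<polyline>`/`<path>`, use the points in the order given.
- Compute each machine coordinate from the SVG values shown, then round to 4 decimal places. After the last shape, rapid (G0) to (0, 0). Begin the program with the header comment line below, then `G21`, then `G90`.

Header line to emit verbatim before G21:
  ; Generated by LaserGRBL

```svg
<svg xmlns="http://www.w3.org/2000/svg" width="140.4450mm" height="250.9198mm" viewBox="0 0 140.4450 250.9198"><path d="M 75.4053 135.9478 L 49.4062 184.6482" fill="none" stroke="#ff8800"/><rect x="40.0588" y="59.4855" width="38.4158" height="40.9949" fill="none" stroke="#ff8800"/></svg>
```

; Generated by LaserGRBL
G21
G90
G0 X75.4053 Y114.9720
M3 S328
G01 X49.4062 Y66.2716 F3871
M5
G0 X40.0588 Y191.4343
M3 S328
G01 X78.4746 Y191.4343 F3871
G01 X78.4746 Y150.4394 F3871
G01 X40.0588 Y150.4394 F3871
G01 X40.0588 Y191.4343 F3871
M5
G0 X0.0000 Y0.0000

1 u = 1 mm; y_m = 250.9198 − y.

[1] `<path>` line segment, #ff8800→engrave S328 F3871: (75.4053,114.9720) → (49.4062,66.2716)

[2] `<rect>` rectangle, #ff8800→engrave S328 F3871: (40.0588,191.4343) → (78.4746,191.4343) → (78.4746,150.4394) → (40.0588,150.4394) → (40.0588,191.4343) (closed)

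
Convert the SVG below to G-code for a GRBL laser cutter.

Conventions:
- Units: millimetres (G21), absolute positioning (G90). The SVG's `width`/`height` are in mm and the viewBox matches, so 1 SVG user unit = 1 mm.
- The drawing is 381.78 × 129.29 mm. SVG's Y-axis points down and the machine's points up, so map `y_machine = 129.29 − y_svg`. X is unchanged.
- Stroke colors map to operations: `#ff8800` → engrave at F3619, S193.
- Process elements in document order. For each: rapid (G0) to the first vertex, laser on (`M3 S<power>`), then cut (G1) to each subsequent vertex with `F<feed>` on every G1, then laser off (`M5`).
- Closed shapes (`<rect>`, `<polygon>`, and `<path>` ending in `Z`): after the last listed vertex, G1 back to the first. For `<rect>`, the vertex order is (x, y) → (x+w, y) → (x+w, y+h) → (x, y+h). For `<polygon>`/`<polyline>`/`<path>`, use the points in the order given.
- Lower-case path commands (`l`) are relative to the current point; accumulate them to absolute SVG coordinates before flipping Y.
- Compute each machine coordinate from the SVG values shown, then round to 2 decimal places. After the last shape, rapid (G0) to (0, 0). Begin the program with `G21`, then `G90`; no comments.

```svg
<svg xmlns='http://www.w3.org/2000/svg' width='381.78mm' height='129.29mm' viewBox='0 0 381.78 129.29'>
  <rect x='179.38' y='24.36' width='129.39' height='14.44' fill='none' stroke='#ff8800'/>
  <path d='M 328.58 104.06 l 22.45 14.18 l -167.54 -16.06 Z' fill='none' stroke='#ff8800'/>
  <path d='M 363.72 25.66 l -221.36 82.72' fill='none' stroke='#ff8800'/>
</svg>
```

1 u = 1 mm; y_m = 129.29 − y.

[1] `<rect>` rectangle, #ff8800→engrave S193 F3619: (179.38,104.93) → (308.77,104.93) → (308.77,90.49) → (179.38,90.49) → (179.38,104.93) (closed)

[2] `<path>` closed polygon, #ff8800→engrave S193 F3619: (328.58,25.23) → (351.03,11.05) → (183.49,27.11) → (328.58,25.23) (closed)

[3] `<path>` line segment, #ff8800→engrave S193 F3619: (363.72,103.63) → (142.36,20.91)

G21
G90
G0 X179.38 Y104.93
M3 S193
G1 X308.77 Y104.93 F3619
G1 X308.77 Y90.49 F3619
G1 X179.38 Y90.49 F3619
G1 X179.38 Y104.93 F3619
M5
G0 X328.58 Y25.23
M3 S193
G1 X351.03 Y11.05 F3619
G1 X183.49 Y27.11 F3619
G1 X328.58 Y25.23 F3619
M5
G0 X363.72 Y103.63
M3 S193
G1 X142.36 Y20.91 F3619
M5
G0 X0.00 Y0.00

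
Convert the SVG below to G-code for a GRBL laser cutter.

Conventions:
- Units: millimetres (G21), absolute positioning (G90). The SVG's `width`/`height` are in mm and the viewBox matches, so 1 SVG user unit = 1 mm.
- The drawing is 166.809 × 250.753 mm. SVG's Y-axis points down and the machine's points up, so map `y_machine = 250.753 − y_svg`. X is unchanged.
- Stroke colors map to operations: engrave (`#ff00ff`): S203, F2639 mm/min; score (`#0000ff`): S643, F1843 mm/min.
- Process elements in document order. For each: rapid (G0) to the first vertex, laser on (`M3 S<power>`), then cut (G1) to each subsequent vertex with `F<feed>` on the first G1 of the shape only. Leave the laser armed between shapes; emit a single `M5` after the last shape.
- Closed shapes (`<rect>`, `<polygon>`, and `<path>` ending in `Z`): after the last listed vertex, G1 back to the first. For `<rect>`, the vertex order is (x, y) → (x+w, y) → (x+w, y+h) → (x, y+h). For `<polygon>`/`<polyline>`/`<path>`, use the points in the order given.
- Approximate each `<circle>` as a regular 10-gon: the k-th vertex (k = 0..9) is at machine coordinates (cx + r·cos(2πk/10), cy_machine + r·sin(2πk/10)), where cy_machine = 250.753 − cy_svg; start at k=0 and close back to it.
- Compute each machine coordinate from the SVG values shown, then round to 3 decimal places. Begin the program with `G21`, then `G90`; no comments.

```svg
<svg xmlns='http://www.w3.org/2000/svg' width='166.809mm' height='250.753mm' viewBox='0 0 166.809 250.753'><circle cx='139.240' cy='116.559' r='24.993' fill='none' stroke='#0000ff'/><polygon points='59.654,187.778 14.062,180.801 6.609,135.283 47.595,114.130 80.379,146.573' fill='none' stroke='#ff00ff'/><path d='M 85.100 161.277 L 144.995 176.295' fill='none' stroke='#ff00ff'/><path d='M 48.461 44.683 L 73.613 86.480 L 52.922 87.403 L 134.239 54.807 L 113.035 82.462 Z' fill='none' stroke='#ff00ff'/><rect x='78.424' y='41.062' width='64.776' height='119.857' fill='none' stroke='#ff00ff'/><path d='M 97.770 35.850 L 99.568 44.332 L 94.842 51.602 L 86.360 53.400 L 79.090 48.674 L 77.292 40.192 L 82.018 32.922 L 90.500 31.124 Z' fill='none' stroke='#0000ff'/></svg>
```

viewBox `0 0 166.809 250.753` with mm width/height → 1 unit = 1 mm. Flip: y_m = 250.753 − y_svg.

**Shape 1** — `<circle>` circle, stroke `#0000ff` → score (S643, F1843). Machine vertices: (164.233,134.194) → (159.460,148.885) → (146.963,157.964) → (131.517,157.964) → (119.020,148.885) → (114.247,134.194) → (119.020,119.503) → (131.517,110.424) → (146.963,110.424) → (159.460,119.503) → (164.233,134.194). Closed: final G1 returns to the first vertex.

**Shape 2** — `<polygon>` regular polygon, stroke `#ff00ff` → engrave (S203, F2639). Machine vertices: (59.654,62.975) → (14.062,69.952) → (6.609,115.470) → (47.595,136.623) → (80.379,104.180) → (59.654,62.975). Closed: final G1 returns to the first vertex.

**Shape 3** — `<path>` line segment, stroke `#ff00ff` → engrave (S203, F2639). Machine vertices: (85.100,89.476) → (144.995,74.458). Open path.

**Shape 4** — `<path>` closed polygon, stroke `#ff00ff` → engrave (S203, F2639). Machine vertices: (48.461,206.070) → (73.613,164.273) → (52.922,163.350) → (134.239,195.946) → (113.035,168.291) → (48.461,206.070). Closed: final G1 returns to the first vertex.

**Shape 5** — `<rect>` rectangle, stroke `#ff00ff` → engrave (S203, F2639). Machine vertices: (78.424,209.691) → (143.200,209.691) → (143.200,89.834) → (78.424,89.834) → (78.424,209.691). Closed: final G1 returns to the first vertex.

**Shape 6** — `<path>` regular polygon, stroke `#0000ff` → score (S643, F1843). Machine vertices: (97.770,214.903) → (99.568,206.421) → (94.842,199.151) → (86.360,197.353) → (79.090,202.079) → (77.292,210.561) → (82.018,217.831) → (90.500,219.629) → (97.770,214.903). Closed: final G1 returns to the first vertex.

G21
G90
G0 X164.233 Y134.194
M3 S643
G1 X159.460 Y148.885 F1843
G1 X146.963 Y157.964
G1 X131.517 Y157.964
G1 X119.020 Y148.885
G1 X114.247 Y134.194
G1 X119.020 Y119.503
G1 X131.517 Y110.424
G1 X146.963 Y110.424
G1 X159.460 Y119.503
G1 X164.233 Y134.194
G0 X59.654 Y62.975
M3 S203
G1 X14.062 Y69.952 F2639
G1 X6.609 Y115.470
G1 X47.595 Y136.623
G1 X80.379 Y104.180
G1 X59.654 Y62.975
G0 X85.100 Y89.476
M3 S203
G1 X144.995 Y74.458 F2639
G0 X48.461 Y206.070
M3 S203
G1 X73.613 Y164.273 F2639
G1 X52.922 Y163.350
G1 X134.239 Y195.946
G1 X113.035 Y168.291
G1 X48.461 Y206.070
G0 X78.424 Y209.691
M3 S203
G1 X143.200 Y209.691 F2639
G1 X143.200 Y89.834
G1 X78.424 Y89.834
G1 X78.424 Y209.691
G0 X97.770 Y214.903
M3 S643
G1 X99.568 Y206.421 F1843
G1 X94.842 Y199.151
G1 X86.360 Y197.353
G1 X79.090 Y202.079
G1 X77.292 Y210.561
G1 X82.018 Y217.831
G1 X90.500 Y219.629
G1 X97.770 Y214.903
M5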